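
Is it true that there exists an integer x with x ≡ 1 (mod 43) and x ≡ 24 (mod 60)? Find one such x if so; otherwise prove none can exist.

gcd(43, 60) = 1, so the Chinese Remainder Theorem guarantees exactly one residue class mod 2580 satisfying both.
Write x = 1 + 43t and require 1 + 43t ≡ 24 (mod 60), i.e. 43t ≡ 23 (mod 60).
Invert 43 mod 60 by the Euclidean algorithm: 60 = 1·43 + 17, 43 = 2·17 + 9, 17 = 1·9 + 8, 9 = 1·8 + 1, 8 = 8·1 + 0; back-substituting, 1 = 9 − 1·8 = 9 − (17 − 1·9) = −17 + 2·9 = −17 + 2·(43 − 2·17) = 2·43 − 5·17 = 2·43 − 5·(60 − 1·43) = −5·60 + 7·43. Hence 43·7 ≡ 1, so 43⁻¹ ≡ 7 (mod 60).
Multiplying by 7: t ≡ 7·23 = 161 ≡ 41 (mod 60).
With t = 41: x = 1 + 43·41 = 1764.
Verify: 1764 = 41·43 + 1 and 1764 = 29·60 + 24. ✓

x = 1764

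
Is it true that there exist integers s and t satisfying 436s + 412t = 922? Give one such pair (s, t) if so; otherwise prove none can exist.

gcd(436, 412) = 4, so every integer of the form 436s + 412t is a multiple of 4.
However 922 leaves remainder 2 on division by 4.
Therefore 436s + 412t = 922 has no solution in integers.

There are no such integers.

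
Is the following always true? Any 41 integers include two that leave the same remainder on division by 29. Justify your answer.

Each integer lies in one of the 29 residue classes modulo 29.
With 41 integers and only 29 classes, the pigeonhole principle forces two of them, say a and b, into the same class.
So a and b have equal remainders mod 29, which is exactly what was to be shown.

True.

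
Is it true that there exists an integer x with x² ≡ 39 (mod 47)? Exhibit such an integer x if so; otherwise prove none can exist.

No such integer exists.

47 is prime, so by Euler's criterion 39 is a square mod 47 iff 39^((47−1)/2) = 39^23 ≡ 1 (mod 47).
Repeated squaring mod 47: 39^2 = 1521 ≡ 17; 39^4 ≡ 17² = 289 ≡ 7; 39^8 ≡ 7² = 49 ≡ 2; 39^16 ≡ 2² = 4 ≡ 4.
Since 23 = 16 + 4 + 2 + 1, 39^23 ≡ 4 · 7 · 17 · 39; multiplying out mod 47: 4·7 = 28 ≡ 28, then 28·17 = 476 ≡ 6, then 6·39 = 234 ≡ 46. Thus 39^23 ≡ 46 ≡ −1 (mod 47).
By Euler's criterion 39 is a quadratic non-residue mod 47: no x satisfies x² ≡ 39 (mod 47).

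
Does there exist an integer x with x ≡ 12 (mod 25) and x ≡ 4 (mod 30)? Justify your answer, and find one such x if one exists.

Reduce both congruences modulo 5, which divides 25 and 30: they say x ≡ 12 (mod 5) and x ≡ 4 (mod 5).
These are incompatible: 12 − 4 = 8 is not divisible by 5.
Hence the system has no solution.

There is no such integer.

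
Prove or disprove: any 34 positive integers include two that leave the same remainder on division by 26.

There are exactly 26 possible remainders on division by 26.
Since 34 > 26, two of the 34 integers must share a residue class by the pigeonhole principle; call them a and b.
So a and b have equal remainders mod 26, which is exactly what was to be shown.

Yes, this is always true.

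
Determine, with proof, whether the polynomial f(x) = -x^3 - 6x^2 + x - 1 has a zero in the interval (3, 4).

f has no root in that interval.

f(3) = -79 and f(4) = -157, both negative, so a sign-change argument is unavailable; we show f keeps this sign on the whole interval.
Substitute x = 3 + u, where 0 < u < 1 on the interval. Expanding, f(3 + u) = -u^3 - 15u^2 - 62u - 79.
All 4 nonzero coefficients of this polynomial in u are negative; hence for u > 0 the value is a sum of negative terms (the constant -79 among them).
Therefore f(x) < 0 throughout (3, 4), and f has no zero there.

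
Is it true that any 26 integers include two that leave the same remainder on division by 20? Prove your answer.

True.

Each integer lies in one of the 20 residue classes modulo 20.
With 26 integers and only 20 classes, the pigeonhole principle forces two of them, say a and b, into the same class.
So a and b have equal remainders mod 20, which is exactly what was to be shown.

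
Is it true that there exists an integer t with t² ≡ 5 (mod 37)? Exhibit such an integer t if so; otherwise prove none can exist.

No such integer exists.

37 is prime, so by Euler's criterion 5 is a square mod 37 iff 5^((37−1)/2) = 5^18 ≡ 1 (mod 37).
Squaring successively (mod 37): 5^2 = 25 ≡ 25; 5^4 ≡ 25² = 625 ≡ 33; 5^8 ≡ 33² = 1089 ≡ 16; 5^16 ≡ 16² = 256 ≡ 34.
Since 18 = 16 + 2, 5^18 ≡ 34 · 25; multiplying out mod 37: 34·25 = 850 ≡ 36. Thus 5^18 ≡ 36 ≡ −1 (mod 37).
By Euler's criterion 5 is a quadratic non-residue mod 37: no t satisfies t² ≡ 5 (mod 37).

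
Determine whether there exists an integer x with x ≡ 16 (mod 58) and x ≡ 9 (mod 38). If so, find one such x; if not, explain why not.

gcd(58, 38) = 2. If x ≡ 16 (mod 58) and x ≡ 9 (mod 38), then x ≡ 16 (mod 2) and x ≡ 9 (mod 2).
But 16 mod 2 = 0 while 9 mod 2 = 1, a contradiction.
Therefore no such x exists.

No such integer exists.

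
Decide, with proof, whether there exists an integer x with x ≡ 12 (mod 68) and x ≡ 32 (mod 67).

x = 1372

The moduli 68 and 67 are coprime, so by the Chinese Remainder Theorem a unique solution modulo 4556 exists.
Any solution of the first congruence is x = 12 + 68t; substituting into the second, 68t ≡ 32 − 12 ≡ 20 (mod 67).
68 ≡ 1 (mod 67), so this reads 1t ≡ 20 (mod 67). So t ≡ 20 (mod 67).
Taking t = 20 gives x = 12 + 68·20 = 1372.
Indeed 1372 ≡ 12 (mod 68) and 1372 ≡ 32 (mod 67).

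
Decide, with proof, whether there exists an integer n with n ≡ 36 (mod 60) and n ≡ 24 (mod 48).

The moduli are not coprime: gcd(60, 48) = 12. Compatibility requires 12 ∣ (24 − 36) = -12, which holds, so solutions exist.
List candidates n ≡ 36 (mod 60): 36, 96, 156, 216. Modulo 48 these are 36, 0, 12, 24; 216 gives 24 as required.
Indeed 216 ≡ 36 (mod 60) and 216 ≡ 24 (mod 48).

n = 216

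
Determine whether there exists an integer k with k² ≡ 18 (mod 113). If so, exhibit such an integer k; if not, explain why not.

Take k = 73. Then 73² = 5329 = 47·113 + 18, so 73² ≡ 18 (mod 113).

k = 73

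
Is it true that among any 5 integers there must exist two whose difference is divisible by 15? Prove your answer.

No, the set {3, 4, 5, 6, 7} is a counterexample.

Try 5 consecutive integers, 3, 4, …, 7. Their remainders mod 15 are 3, 4, 5, 6, 7 — pairwise different, as any 5 ≤ 15 consecutive integers have distinct residues.
The differences between them range over 1, …, 4, none of which is divisible by 15.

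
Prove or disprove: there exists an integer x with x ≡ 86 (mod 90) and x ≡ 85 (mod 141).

Reduce both congruences modulo 3, which divides 90 and 141: they say x ≡ 86 (mod 3) and x ≡ 85 (mod 3).
These are incompatible: 86 − 85 = 1 is not divisible by 3.
So no integer satisfies both congruences.

No, no such integer exists.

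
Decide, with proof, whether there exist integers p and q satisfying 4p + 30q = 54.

Since gcd(4, 30) = 2 and 54 = 2·27, Bézout's identity guarantees a solution.
Dividing through by 2 reduces the equation to 2p + 15q = 27.
Dividing repeatedly: 15 = 7·2 + 1, 2 = 2·1 + 0.
Back-substituting, 1 = 15 − 7·2; that is, 2·(-7) + 15·1 = 1.
Times 27: 2·(-189) + 15·27 = 27, so (-189, 27) solves it.
The general solution is p = -189 + 15k, q = 27 − 2k; taking k = 13 gives the smaller pair p = 6, q = 1.
Check: 4·6 + 30·1 = 24 + 30 = 54. ✓

p = 6, q = 1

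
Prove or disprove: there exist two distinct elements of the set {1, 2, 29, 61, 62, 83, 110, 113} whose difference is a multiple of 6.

1 and 61 are such a pair.

Reduce each element mod 6: 1↦1, 2↦2, 29↦5, 61↦1, 62↦2, 83↦5, 110↦2, 113↦5. The residue 1 repeats (at 1 and 61), and 61 − 1 = 60 = 10·6.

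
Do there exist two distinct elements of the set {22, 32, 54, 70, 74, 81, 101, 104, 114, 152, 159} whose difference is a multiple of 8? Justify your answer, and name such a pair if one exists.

22 and 54 are such a pair.

Reduce each element mod 8: 22↦6, 32↦0, 54↦6, 70↦6, 74↦2, 81↦1, 101↦5, 104↦0, 114↦2, 152↦0, 159↦7. The residue 6 repeats (at 22 and 54), and 54 − 22 = 32 = 4·8.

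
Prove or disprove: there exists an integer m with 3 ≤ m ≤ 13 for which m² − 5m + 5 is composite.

m = 10

At m = 10: 10² − 5·10 + 5 = 55 = 5·11, which is composite.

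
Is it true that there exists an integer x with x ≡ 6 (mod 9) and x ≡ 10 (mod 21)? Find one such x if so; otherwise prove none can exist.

Reduce both congruences modulo 3, which divides 9 and 21: they say x ≡ 6 (mod 3) and x ≡ 10 (mod 3).
However 6 ≡ 0 and 10 ≡ 1 (mod 3), and 0 ≠ 1.
So no integer satisfies both congruences.

There is no such integer.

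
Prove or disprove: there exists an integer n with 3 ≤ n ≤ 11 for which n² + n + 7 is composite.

At n = 10: 10² + 10 + 7 = 117 = 3·39, which is composite.

n = 10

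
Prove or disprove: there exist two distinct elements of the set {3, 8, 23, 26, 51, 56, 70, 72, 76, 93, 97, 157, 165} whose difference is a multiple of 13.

Reduce each element modulo 13: 3↦3, 8↦8, 23↦10, 26↦0, 51↦12, 56↦4, 70↦5, 72↦7, 76↦11, 93↦2, 97↦6, 157↦1, 165↦9.
All 13 residues are distinct, so no two elements differ by a multiple of 13.

There is no such pair.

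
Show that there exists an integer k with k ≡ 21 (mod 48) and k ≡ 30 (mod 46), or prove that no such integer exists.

Both moduli are multiples of 2 = gcd(48, 46), so any solution would satisfy k ≡ 21 and k ≡ 30 modulo 2 simultaneously.
These are incompatible: 21 − 30 = -9 is not divisible by 2.
Therefore no such k exists.

No such integer exists.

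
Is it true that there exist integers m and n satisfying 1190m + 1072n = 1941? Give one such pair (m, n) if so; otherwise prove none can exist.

gcd(1190, 1072) = 2, so every integer of the form 1190m + 1072n is a multiple of 2.
However 1941 leaves remainder 1 on division by 2.
So the equation is unsolvable over ℤ.

No, no such integers exist.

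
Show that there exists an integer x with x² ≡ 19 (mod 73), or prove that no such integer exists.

x = 47

Take x = 47. Then 47² = 2209 = 30·73 + 19, so 47² ≡ 19 (mod 73).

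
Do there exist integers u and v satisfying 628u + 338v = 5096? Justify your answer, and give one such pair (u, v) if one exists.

gcd(628, 338) = 2, and 2 divides 5096, so integer solutions exist.
Dividing through by 2 reduces the equation to 314u + 169v = 2548.
Dividing repeatedly: 314 = 1·169 + 145, 169 = 1·145 + 24, 145 = 6·24 + 1, 24 = 24·1 + 0.
Working back up the chain: 1 = 145 − 6·24 = 145 − 6·(169 − 1·145) = −6·169 + 7·145 = −6·169 + 7·(314 − 1·169) = 7·314 − 13·169. So 314·7 + 169·(-13) = 1.
Multiplying through by 2548: u = 7·2548 = 17836, v = (-13)·2548 = -33124 is a solution.
Subtracting 105·169 from u and adding 105·314 to v gives the tidier solution (91, -154).
Check: 628·91 + 338·(-154) = 57148 − 52052 = 5096. ✓

u = 91, v = -154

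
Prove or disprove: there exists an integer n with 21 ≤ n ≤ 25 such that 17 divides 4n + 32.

The values of 4n + 32 for n = 21, 22, …, 25 are 116, 120, 124, 128, 132; reduced mod 17 these are 14, 1, 5, 9, 13.
The residue 0 does not occur, so no n in [21, 25] makes 4n + 32 a multiple of 17.

No such integer n in that range exists.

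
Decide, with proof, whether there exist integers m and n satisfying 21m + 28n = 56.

Since gcd(21, 28) = 7 and 56 = 7·8, Bézout's identity guarantees a solution.
Dividing through by 7 reduces the equation to 3m + 4n = 8.
Run the Euclidean algorithm on 4 and 3: 4 = 1·3 + 1, 3 = 3·1 + 0.
Working back up the chain: 1 = 4 − 1·3. So 3·(-1) + 4·1 = 1.
Scaling by 8 gives the particular solution (m, n) = (-8, 8).
The general solution is m = -8 + 4k, n = 8 − 3k; taking k = 2 gives the smaller pair m = 0, n = 2.
Check: 21·0 + 28·2 = 0 + 56 = 56. ✓

m = 0, n = 2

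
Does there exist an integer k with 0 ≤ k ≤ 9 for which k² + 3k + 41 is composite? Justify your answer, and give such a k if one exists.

At k = 5: 5² + 3·5 + 41 = 81 = 3·27, which is composite.

k = 5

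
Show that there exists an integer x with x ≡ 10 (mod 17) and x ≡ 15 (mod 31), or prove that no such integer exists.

x = 418

Since 17 and 31 share no common factor, CRT says the pair of congruences has a solution (unique mod 527).
Write x = 10 + 17t and require 10 + 17t ≡ 15 (mod 31), i.e. 17t ≡ 5 (mod 31).
Invert 17 mod 31 by the Euclidean algorithm: 31 = 1·17 + 14, 17 = 1·14 + 3, 14 = 4·3 + 2, 3 = 1·2 + 1, 2 = 2·1 + 0; back-substituting, 1 = 3 − 1·2 = 3 − (14 − 4·3) = −14 + 5·3 = −14 + 5·(17 − 1·14) = 5·17 − 6·14 = 5·17 − 6·(31 − 1·17) = −6·31 + 11·17. Hence 17·11 ≡ 1, so 17⁻¹ ≡ 11 (mod 31).
Therefore t ≡ 11·5 = 55 ≡ 24 (mod 31).
Taking t = 24 gives x = 10 + 17·24 = 418.
Verify: 418 = 24·17 + 10 and 418 = 13·31 + 15. ✓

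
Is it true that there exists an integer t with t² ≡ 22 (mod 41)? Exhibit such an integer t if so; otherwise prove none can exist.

Apply Euler's criterion with the prime 41: 22 is a quadratic residue iff 22^20 ≡ 1 (mod 41), and a non-residue iff it is ≡ −1.
Repeated squaring mod 41: 22^2 = 484 ≡ 33; 22^4 ≡ 33² = 1089 ≡ 23; 22^8 ≡ 23² = 529 ≡ 37; 22^16 ≡ 37² = 1369 ≡ 16.
Since 20 = 16 + 4, 22^20 ≡ 16 · 23; multiplying out mod 41: 16·23 = 368 ≡ 40. Thus 22^20 ≡ 40 ≡ −1 (mod 41).
By Euler's criterion 22 is a quadratic non-residue mod 41: no t satisfies t² ≡ 22 (mod 41).

No such integer exists.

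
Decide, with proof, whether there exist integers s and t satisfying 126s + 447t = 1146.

Since gcd(126, 447) = 3 and 1146 = 3·382, Bézout's identity guarantees a solution.
Dividing through by 3 reduces the equation to 42s + 149t = 382.
Euclidean algorithm: 149 = 3·42 + 23, 42 = 1·23 + 19, 23 = 1·19 + 4, 19 = 4·4 + 3, 4 = 1·3 + 1, 3 = 3·1 + 0.
Unwinding: 1 = 4 − 1·3 = 4 − (19 − 4·4) = −19 + 5·4 = −19 + 5·(23 − 1·19) = 5·23 − 6·19 = 5·23 − 6·(42 − 1·23) = −6·42 + 11·23 = −6·42 + 11·(149 − 3·42) = 11·149 − 39·42, i.e. 42·(-39) + 149·11 = 1.
Times 382: 42·(-14898) + 149·4202 = 382, so (-14898, 4202) solves it.
The general solution is s = -14898 + 149k, t = 4202 − 42k; taking k = 100 gives the smaller pair s = 2, t = 2.
Indeed 126·2 + 447·2 = 252 + 894 = 1146.

s = 2, t = 2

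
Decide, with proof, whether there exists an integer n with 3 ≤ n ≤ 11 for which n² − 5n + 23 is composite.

No such integer n in that range exists.

The values for n = 3, 4, …, 11 are 17, 19, 23, 29, 37, 47, 59, 73, 89, and each of these is prime.
So no value in the range makes the expression composite.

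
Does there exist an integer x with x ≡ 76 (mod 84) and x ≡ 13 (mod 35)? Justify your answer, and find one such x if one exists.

Here gcd(84, 35) = 7, and both 76 and 13 leave remainder 6 mod 7, so the system is consistent.
Step through x = 76, 76 + 84, 76 + 2·84, …: the values 76, 160, 244, 328 reduce mod 35 to 6, 20, 34, 13. The value 328 hits 13.
Check: 328 mod 84 = 76, 328 mod 35 = 13. ✓

x = 328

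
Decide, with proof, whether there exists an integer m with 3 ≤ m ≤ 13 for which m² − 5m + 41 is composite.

m = 9

At m = 9: 9² − 5·9 + 41 = 77 = 7·11, which is composite.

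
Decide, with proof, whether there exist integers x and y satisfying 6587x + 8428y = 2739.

Any value of 6587x + 8428y is a multiple of gcd(6587, 8428) = 7.
But 2739 = 7·391 + 2, so 7 ∤ 2739.
Hence no integers x, y satisfy the equation.

No, no such integers exist.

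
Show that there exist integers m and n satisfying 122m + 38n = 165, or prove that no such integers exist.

No such integers exist.

Any value of 122m + 38n is a multiple of gcd(122, 38) = 2.
But 165 is not a multiple of 2 (it leaves remainder 1).
Therefore 122m + 38n = 165 has no solution in integers.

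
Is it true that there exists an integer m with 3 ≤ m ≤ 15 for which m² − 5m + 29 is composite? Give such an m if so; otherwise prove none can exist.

m = 9

At m = 9: 9² − 5·9 + 29 = 65 = 5·13, which is composite.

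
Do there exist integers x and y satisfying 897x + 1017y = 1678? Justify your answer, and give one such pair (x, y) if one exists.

Both 897 and 1017 are divisible by gcd(897, 1017) = 3, hence so is any combination 897x + 1017y.
But 1678 = 3·559 + 1, so 3 ∤ 1678.
Hence no integers x, y satisfy the equation.

There are no such integers.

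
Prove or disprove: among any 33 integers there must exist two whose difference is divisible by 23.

Yes.

Each integer lies in one of the 23 residue classes modulo 23.
Since 33 > 23, two of the 33 integers must share a residue class by the pigeonhole principle; call them a and b.
Their difference a − b is then a multiple of 23.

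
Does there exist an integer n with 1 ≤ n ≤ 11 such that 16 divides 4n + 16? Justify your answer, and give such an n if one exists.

At n = 4 we get 4·4 + 16 = 32, and 32 = 16·2.

n = 4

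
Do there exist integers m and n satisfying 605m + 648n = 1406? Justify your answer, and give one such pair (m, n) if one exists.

605 and 648 are coprime, so 605m + 648n ranges over all of ℤ.
Dividing repeatedly: 648 = 1·605 + 43, 605 = 14·43 + 3, 43 = 14·3 + 1, 3 = 3·1 + 0.
Working back up the chain: 1 = 43 − 14·3 = 43 − 14·(605 − 14·43) = −14·605 + 197·43 = −14·605 + 197·(648 − 1·605) = 197·648 − 211·605. So 605·(-211) + 648·197 = 1.
Scaling by 1406 gives the particular solution (m, n) = (-296666, 276982).
Shifting by a multiple of (648, −605) keeps it a solution: m = -296666 + 458·648 = 118, n = 276982 − 458·605 = -108.
Check: 605·118 + 648·(-108) = 71390 − 69984 = 1406. ✓

m = 118, n = -108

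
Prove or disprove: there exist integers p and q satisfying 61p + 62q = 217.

61 and 62 are coprime, so 61p + 62q ranges over all of ℤ.
Dividing repeatedly: 62 = 1·61 + 1, 61 = 61·1 + 0.
Working back up the chain: 1 = 62 − 1·61. So 61·(-1) + 62·1 = 1.
Multiplying through by 217: p = (-1)·217 = -217, q = 1·217 = 217 is a solution.
The general solution is p = -217 + 62k, q = 217 − 61k; taking k = 4 gives the smaller pair p = 31, q = -27.
Check: 61·31 + 62·(-27) = 1891 − 1674 = 217. ✓

p = 31, q = -27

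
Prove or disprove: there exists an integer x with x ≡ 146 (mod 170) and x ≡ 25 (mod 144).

Both moduli are multiples of 2 = gcd(170, 144), so any solution would satisfy x ≡ 146 and x ≡ 25 modulo 2 simultaneously.
However 146 ≡ 0 and 25 ≡ 1 (mod 2), and 0 ≠ 1.
Therefore no such x exists.

No such integer exists.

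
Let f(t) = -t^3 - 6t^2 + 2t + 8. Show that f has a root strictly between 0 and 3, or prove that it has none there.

f(0) = 8 and f(3) = -67, which have opposite signs.
As a polynomial, f is continuous on every closed interval.
By the Intermediate Value Theorem f must vanish at some point of (0, 3).

Yes, f has a root in the interval.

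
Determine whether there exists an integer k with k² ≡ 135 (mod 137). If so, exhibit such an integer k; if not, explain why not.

k = 86

Take k = 86. Then 86² = 7396 = 53·137 + 135, so 86² ≡ 135 (mod 137).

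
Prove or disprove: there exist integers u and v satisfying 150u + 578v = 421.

No such integers exist.

Any value of 150u + 578v is a multiple of gcd(150, 578) = 2.
But 421 = 2·210 + 1, so 2 ∤ 421.
Hence no integers u, v satisfy the equation.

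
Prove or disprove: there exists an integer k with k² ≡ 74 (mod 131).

Take k = 104. Then 104² = 10816 = 82·131 + 74, so 104² ≡ 74 (mod 131).

k = 104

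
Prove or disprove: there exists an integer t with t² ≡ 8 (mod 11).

Squares mod 11 repeat after t = 5 (as (−t)² = t²); for t = 0..5 they are 0, 1, 4, 9, 5, 3.
So the quadratic residues mod 11 are {0, 1, 3, 4, 5, 9}, and 8 is not among them.
Hence no integer t has t² ≡ 8 (mod 11).

No, no such integer exists.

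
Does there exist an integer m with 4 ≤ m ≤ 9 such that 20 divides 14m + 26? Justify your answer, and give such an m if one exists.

No, no such integer m in that range exists.

For m = 4, 5, …, 9 the values of 14m + 26 modulo 20 are 2, 16, 10, 4, 18, 12 respectively.
Since 0 is absent from this list, 20 ∤ 14m + 26 for every m with 4 ≤ m ≤ 9.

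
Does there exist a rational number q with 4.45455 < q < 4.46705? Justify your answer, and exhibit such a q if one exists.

Multiplying by 13: 13·4.45455 = 57.90915 and 13·4.46705 = 58.07165, so the integer 58 lies strictly between them.
Dividing back, 4.45455 < 58/13 < 4.46705, and 58/13 is rational.

q = 58/13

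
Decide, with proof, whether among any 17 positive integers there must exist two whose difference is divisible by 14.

There are exactly 14 possible remainders on division by 14.
Placing 17 integers into 14 classes, some class receives at least two — say a and b.
Then a ≡ b (mod 14), i.e. 14 ∣ (a − b).

Yes.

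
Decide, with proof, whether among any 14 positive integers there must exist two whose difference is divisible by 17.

No; for instance {51, 52, 53, 54, 55, 56, 57, 58, 59, 60, 61, 62, 63, 64} is a counterexample.

Try 14 consecutive integers, 51, 52, …, 64. Their remainders mod 17 are 0, 1, 2, 3, 4, 5, 6, 7, 8, 9, 10, 11, 12, 13 — pairwise different, as any 14 ≤ 17 consecutive integers have distinct residues.
No two share a residue, so no pair has difference divisible by 17; the claim fails for this set.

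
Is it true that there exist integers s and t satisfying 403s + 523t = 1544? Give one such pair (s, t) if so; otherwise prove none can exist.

Since gcd(403, 523) = 1, every integer is an integer combination of 403 and 523.
Run the Euclidean algorithm on 523 and 403: 523 = 1·403 + 120, 403 = 3·120 + 43, 120 = 2·43 + 34, 43 = 1·34 + 9, 34 = 3·9 + 7, 9 = 1·7 + 2, 7 = 3·2 + 1, 2 = 2·1 + 0.
Working back up the chain: 1 = 7 − 3·2 = 7 − 3·(9 − 1·7) = −3·9 + 4·7 = −3·9 + 4·(34 − 3·9) = 4·34 − 15·9 = 4·34 − 15·(43 − 1·34) = −15·43 + 19·34 = −15·43 + 19·(120 − 2·43) = 19·120 − 53·43 = 19·120 − 53·(403 − 3·120) = −53·403 + 178·120 = −53·403 + 178·(523 − 1·403) = 178·523 − 231·403. So 403·(-231) + 523·178 = 1.
Multiplying through by 1544: s = (-231)·1544 = -356664, t = 178·1544 = 274832 is a solution.
Shifting by a multiple of (523, −403) keeps it a solution: s = -356664 + 682·523 = 22, t = 274832 − 682·403 = -14.
Indeed 403·22 + 523·(-14) = 8866 − 7322 = 1544.

s = 22, t = -14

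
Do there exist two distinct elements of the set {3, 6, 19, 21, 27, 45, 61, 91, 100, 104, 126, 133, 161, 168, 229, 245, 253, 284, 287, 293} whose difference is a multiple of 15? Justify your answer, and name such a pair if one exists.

Both 3 and 168 leave remainder 3 on division by 15; their difference 165 = 11·15 is a multiple of 15.

Yes: 3 and 168.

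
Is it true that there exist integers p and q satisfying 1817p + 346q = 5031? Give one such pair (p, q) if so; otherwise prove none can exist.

p = 201, q = -1041

1817 and 346 are coprime, so 1817p + 346q ranges over all of ℤ.
Euclidean algorithm: 1817 = 5·346 + 87, 346 = 3·87 + 85, 87 = 1·85 + 2, 85 = 42·2 + 1, 2 = 2·1 + 0.
Unwinding: 1 = 85 − 42·2 = 85 − 42·(87 − 1·85) = −42·87 + 43·85 = −42·87 + 43·(346 − 3·87) = 43·346 − 171·87 = 43·346 − 171·(1817 − 5·346) = −171·1817 + 898·346, i.e. 1817·(-171) + 346·898 = 1.
Scaling by 5031 gives the particular solution (p, q) = (-860301, 4517838).
Adding 2487·346 to p and subtracting 2487·1817 from q gives the tidier solution (201, -1041).
Check: 1817·201 + 346·(-1041) = 365217 − 360186 = 5031. ✓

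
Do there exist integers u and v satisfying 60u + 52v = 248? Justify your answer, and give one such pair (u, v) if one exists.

Every value of 60u + 52v is a multiple of gcd(60, 52) = 4; since 4 ∣ 248, solutions exist.
Dividing through by 4 reduces the equation to 15u + 13v = 62.
Dividing repeatedly: 15 = 1·13 + 2, 13 = 6·2 + 1, 2 = 2·1 + 0.
Back-substituting, 1 = 13 − 6·2 = 13 − 6·(15 − 1·13) = −6·15 + 7·13; that is, 15·(-6) + 13·7 = 1.
Scaling by 62 gives the particular solution (u, v) = (-372, 434).
The general solution is u = -372 + 13k, v = 434 − 15k; taking k = 29 gives the smaller pair u = 5, v = -1.
Indeed 60·5 + 52·(-1) = 300 − 52 = 248.

u = 5, v = -1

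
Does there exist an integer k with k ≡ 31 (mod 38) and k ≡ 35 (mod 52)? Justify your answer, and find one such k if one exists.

k = 867

The moduli are not coprime: gcd(38, 52) = 2. Compatibility requires 2 ∣ (35 − 31) = 4, which holds, so solutions exist.
Put k = 31 + 38t, so we need 38t ≡ 4 (mod 52), equivalently (divide by 2) 19t ≡ 2 (mod 26).
Invert 19 mod 26 by the Euclidean algorithm: 26 = 1·19 + 7, 19 = 2·7 + 5, 7 = 1·5 + 2, 5 = 2·2 + 1, 2 = 2·1 + 0; back-substituting, 1 = 5 − 2·2 = 5 − 2·(7 − 1·5) = −2·7 + 3·5 = −2·7 + 3·(19 − 2·7) = 3·19 − 8·7 = 3·19 − 8·(26 − 1·19) = −8·26 + 11·19. Hence 19·11 ≡ 1, so 19⁻¹ ≡ 11 (mod 26).
Therefore t ≡ 11·2 = 22 (mod 26).
Then k = 31 + 38·22 = 867.
Verify: 867 = 22·38 + 31 and 867 = 16·52 + 35. ✓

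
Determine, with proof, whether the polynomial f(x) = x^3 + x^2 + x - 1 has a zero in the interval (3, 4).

f(3) = 38 and f(4) = 83, both positive.
The derivative f'(x) = 3x^2 + 2x + 1 is a quadratic with discriminant 2² − 4·3·1 = -8 < 0; it never vanishes, so it is always positive (sign of the leading coefficient).
So f is strictly increasing; between 3 and 4 its values lie between f(3) = 38 and f(4) = 83, all positive. Therefore f has no root in (3, 4).

No.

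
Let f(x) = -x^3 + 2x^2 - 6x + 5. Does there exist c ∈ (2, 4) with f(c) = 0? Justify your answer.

f has no root in that interval.

f(2) = -7 and f(4) = -51, both negative.
f'(x) = -3x^2 + 4x - 6 has discriminant 4² − 4·(-3)·(-6) = -56 < 0, so f' has no real roots and is negative for every real x.
So f is strictly decreasing; between 2 and 4 its values lie between f(2) = -7 and f(4) = -51, all negative. Therefore f has no root in (2, 4).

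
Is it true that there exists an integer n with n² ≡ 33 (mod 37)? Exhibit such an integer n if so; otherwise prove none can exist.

Take n = 25. Then 25² = 625 = 16·37 + 33, so 25² ≡ 33 (mod 37).

n = 25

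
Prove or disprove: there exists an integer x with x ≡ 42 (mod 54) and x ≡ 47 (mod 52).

gcd(54, 52) = 2. If x ≡ 42 (mod 54) and x ≡ 47 (mod 52), then x ≡ 42 (mod 2) and x ≡ 47 (mod 2).
These are incompatible: 42 − 47 = -5 is not divisible by 2.
Hence the system has no solution.

No such integer exists.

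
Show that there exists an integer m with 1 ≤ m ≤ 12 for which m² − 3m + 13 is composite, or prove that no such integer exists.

m = 12

At m = 12: 12² − 3·12 + 13 = 121 = 11·11, which is composite.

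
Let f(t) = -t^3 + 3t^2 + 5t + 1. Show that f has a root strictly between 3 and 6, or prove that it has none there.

Yes, f has a root in the interval.

f(3) = 16 and f(6) = -77, which have opposite signs.
Since f is a polynomial it is continuous on [3, 6].
By the Intermediate Value Theorem, f takes the value 0 somewhere in the open interval.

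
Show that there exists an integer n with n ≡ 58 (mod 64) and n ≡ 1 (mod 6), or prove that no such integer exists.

gcd(64, 6) = 2. If n ≡ 58 (mod 64) and n ≡ 1 (mod 6), then n ≡ 58 (mod 2) and n ≡ 1 (mod 2).
These are incompatible: 58 − 1 = 57 is not divisible by 2.
Therefore no such n exists.

No, no such integer exists.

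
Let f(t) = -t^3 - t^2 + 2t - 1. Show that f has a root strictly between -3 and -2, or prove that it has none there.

Yes, f has a root in the interval.

f(-3) = 11 and f(-2) = -1, which have opposite signs.
Since f is a polynomial it is continuous on [-3, -2].
By the Intermediate Value Theorem, f takes the value 0 somewhere in the open interval.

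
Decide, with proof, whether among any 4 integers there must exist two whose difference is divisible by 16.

Take the 4 consecutive integers 13, 14, 15, 16: their residues mod 16 are all distinct because 4 ≤ 16.
The differences between them range over 1, …, 3, none of which is divisible by 16.

No, the set {13, 14, 15, 16} is a counterexample.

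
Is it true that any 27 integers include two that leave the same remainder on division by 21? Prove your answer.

Each integer lies in one of the 21 residue classes modulo 21.
Since 27 > 21, two of the 27 integers must share a residue class by the pigeonhole principle; call them a and b.
That is, a and b leave the same remainder on division by 21, as claimed.

Yes.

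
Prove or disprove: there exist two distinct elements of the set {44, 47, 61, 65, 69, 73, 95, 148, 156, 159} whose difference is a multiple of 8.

Yes: 44 and 148.

44 mod 8 = 4 and 148 mod 8 = 4, so 148 − 44 = 104 = 13·8.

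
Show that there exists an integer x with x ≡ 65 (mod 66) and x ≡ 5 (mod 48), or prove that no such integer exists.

Here gcd(66, 48) = 6, and both 65 and 5 leave remainder 5 mod 6, so the system is consistent.
The integers ≡ 65 (mod 66) are 65, 131, 197, …; their remainders mod 48 are 17, 35, 5, so x = 197 is the first that is ≡ 5 (mod 48).
Check: 197 mod 66 = 65, 197 mod 48 = 5. ✓

x = 197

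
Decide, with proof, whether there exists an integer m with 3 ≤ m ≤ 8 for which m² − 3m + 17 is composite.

At m = 8: 8² − 3·8 + 17 = 57 = 3·19, which is composite.

m = 8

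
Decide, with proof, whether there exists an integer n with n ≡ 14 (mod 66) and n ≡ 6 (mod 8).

The moduli are not coprime: gcd(66, 8) = 2. Compatibility requires 2 ∣ (6 − 14) = -8, which holds, so solutions exist.
The smallest candidate n = 14 works directly: 14 ≡ 6 (mod 8).
Verify: 14 = 0·66 + 14 and 14 = 1·8 + 6. ✓

n = 14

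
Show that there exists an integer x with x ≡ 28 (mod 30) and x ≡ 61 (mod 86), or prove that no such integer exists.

No, no such integer exists.

gcd(30, 86) = 2. If x ≡ 28 (mod 30) and x ≡ 61 (mod 86), then x ≡ 28 (mod 2) and x ≡ 61 (mod 2).
However 28 ≡ 0 and 61 ≡ 1 (mod 2), and 0 ≠ 1.
So no integer satisfies both congruences.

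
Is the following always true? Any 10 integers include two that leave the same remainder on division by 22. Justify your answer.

No, the set {47, 48, 49, 50, 51, 52, 53, 54, 55, 56} is a counterexample.

Try 10 consecutive integers, 47, 48, …, 56. Their remainders mod 22 are 3, 4, 5, 6, 7, 8, 9, 10, 11, 12 — pairwise different, as any 10 ≤ 22 consecutive integers have distinct residues.
So no two of them leave the same remainder on division by 22; the claim fails for this set.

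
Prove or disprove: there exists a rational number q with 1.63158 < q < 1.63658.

Look for a denominator N such that an integer falls strictly between N·1.63158 and N·1.63658. N = 11 works: 11·1.63158 = 17.94738 < 18 < 18.00238 = 11·1.63658.
Dividing back, 1.63158 < 18/11 < 1.63658, and 18/11 is rational.

q = 18/11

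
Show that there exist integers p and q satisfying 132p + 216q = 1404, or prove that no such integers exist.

p = 9, q = 1

Every value of 132p + 216q is a multiple of gcd(132, 216) = 12; since 12 ∣ 1404, solutions exist.
Dividing through by 12 reduces the equation to 11p + 18q = 117.
Run the Euclidean algorithm on 18 and 11: 18 = 1·11 + 7, 11 = 1·7 + 4, 7 = 1·4 + 3, 4 = 1·3 + 1, 3 = 3·1 + 0.
Unwinding: 1 = 4 − 1·3 = 4 − (7 − 1·4) = −7 + 2·4 = −7 + 2·(11 − 1·7) = 2·11 − 3·7 = 2·11 − 3·(18 − 1·11) = −3·18 + 5·11, i.e. 11·5 + 18·(-3) = 1.
Multiplying through by 117: p = 5·117 = 585, q = (-3)·117 = -351 is a solution.
The general solution is p = 585 + 18k, q = -351 − 11k; taking k = -32 gives the smaller pair p = 9, q = 1.
Indeed 132·9 + 216·1 = 1188 + 216 = 1404.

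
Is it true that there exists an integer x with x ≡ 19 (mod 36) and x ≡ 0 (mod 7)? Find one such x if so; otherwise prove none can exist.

x = 91

gcd(36, 7) = 1, so the Chinese Remainder Theorem guarantees exactly one residue class mod 252 satisfying both.
Any solution of the first congruence is x = 19 + 36t; substituting into the second, 36t ≡ 0 − 19 ≡ 2 (mod 7).
36 ≡ 1 (mod 7), so this reads 1t ≡ 2 (mod 7). So t ≡ 2 (mod 7).
Taking t = 2 gives x = 19 + 36·2 = 91.
Indeed 91 ≡ 19 (mod 36) and 91 ≡ 0 (mod 7).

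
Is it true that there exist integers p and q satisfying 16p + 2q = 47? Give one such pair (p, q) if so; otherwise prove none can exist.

There are no such integers.

Any value of 16p + 2q is a multiple of gcd(16, 2) = 2.
However 47 leaves remainder 1 on division by 2.
Hence no integers p, q satisfy the equation.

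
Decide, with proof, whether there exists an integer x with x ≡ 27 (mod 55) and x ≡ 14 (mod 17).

The moduli 55 and 17 are coprime, so by the Chinese Remainder Theorem a unique solution modulo 935 exists.
Any solution of the first congruence is x = 27 + 55t; substituting into the second, 55t ≡ 14 − 27 ≡ 4 (mod 17).
55 ≡ 4 (mod 17), so this reads 4t ≡ 4 (mod 17). To invert 4 modulo 17: 17 = 4·4 + 1, 4 = 4·1 + 0, and unwinding, 1 = 17 − 4·4. Thus 4⁻¹ ≡ -4 ≡ 13 (mod 17).
Multiplying by 13: t ≡ 13·4 = 52 ≡ 1 (mod 17).
With t = 1: x = 27 + 55·1 = 82.
Check: 82 mod 55 = 27, 82 mod 17 = 14. ✓

x = 82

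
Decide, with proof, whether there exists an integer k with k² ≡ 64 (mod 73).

k = 65

k = 65 works: 65² = 4225, and 4225 − 64 = 4161 = 57·73.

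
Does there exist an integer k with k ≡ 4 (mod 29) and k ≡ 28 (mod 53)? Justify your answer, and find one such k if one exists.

k = 1512

The moduli 29 and 53 are coprime, so by the Chinese Remainder Theorem a unique solution modulo 1537 exists.
Any solution of the first congruence is k = 4 + 29t; substituting into the second, 29t ≡ 28 − 4 ≡ 24 (mod 53).
Since 29·11 = 319 = 6·53 + 1, the inverse of 29 mod 53 is 11.
Therefore t ≡ 11·24 = 264 ≡ 52 (mod 53).
With t = 52: k = 4 + 29·52 = 1512.
Verify: 1512 = 52·29 + 4 and 1512 = 28·53 + 28. ✓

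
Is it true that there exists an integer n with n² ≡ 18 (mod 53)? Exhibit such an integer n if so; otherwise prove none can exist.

No such integer exists.

Apply Euler's criterion with the prime 53: 18 is a quadratic residue iff 18^26 ≡ 1 (mod 53), and a non-residue iff it is ≡ −1.
Squaring successively (mod 53): 18^2 = 324 ≡ 6; 18^4 ≡ 6² = 36 ≡ 36; 18^8 ≡ 36² = 1296 ≡ 24; 18^16 ≡ 24² = 576 ≡ 46.
Since 26 = 16 + 8 + 2, 18^26 ≡ 46 · 24 · 6; multiplying out mod 53: 46·24 = 1104 ≡ 44, then 44·6 = 264 ≡ 52. Thus 18^26 ≡ 52 ≡ −1 (mod 53).
The value −1 means 18 is a non-residue modulo 53, so n² ≡ 18 (mod 53) is impossible.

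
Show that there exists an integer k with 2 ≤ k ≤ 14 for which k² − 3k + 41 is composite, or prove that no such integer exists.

At k = 9: 9² − 3·9 + 41 = 95 = 5·19, which is composite.

k = 9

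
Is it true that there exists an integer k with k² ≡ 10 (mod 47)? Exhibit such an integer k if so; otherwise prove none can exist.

47 is prime, so by Euler's criterion 10 is a square mod 47 iff 10^((47−1)/2) = 10^23 ≡ 1 (mod 47).
Repeated squaring mod 47: 10^2 = 100 ≡ 6; 10^4 ≡ 6² = 36 ≡ 36; 10^8 ≡ 36² = 1296 ≡ 27; 10^16 ≡ 27² = 729 ≡ 24.
Since 23 = 16 + 4 + 2 + 1, 10^23 ≡ 24 · 36 · 6 · 10; multiplying out mod 47: 24·36 = 864 ≡ 18, then 18·6 = 108 ≡ 14, then 14·10 = 140 ≡ 46. Thus 10^23 ≡ 46 ≡ −1 (mod 47).
The value −1 means 10 is a non-residue modulo 47, so k² ≡ 10 (mod 47) is impossible.

No, no such integer exists.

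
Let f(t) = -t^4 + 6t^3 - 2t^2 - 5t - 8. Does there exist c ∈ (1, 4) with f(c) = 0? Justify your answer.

f(1) = -10 and f(4) = 68, which have opposite signs.
Since f is a polynomial it is continuous on [1, 4].
By the Intermediate Value Theorem f must vanish at some point of (1, 4).

Yes, such a c exists.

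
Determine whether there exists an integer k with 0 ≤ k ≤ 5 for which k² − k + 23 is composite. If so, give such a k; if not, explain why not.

k = 2

At k = 2: 2² − 2 + 23 = 25 = 5·5, which is composite.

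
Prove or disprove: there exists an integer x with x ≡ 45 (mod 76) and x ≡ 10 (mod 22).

Reduce both congruences modulo 2, which divides 76 and 22: they say x ≡ 45 (mod 2) and x ≡ 10 (mod 2).
But 45 mod 2 = 1 while 10 mod 2 = 0, a contradiction.
Hence the system has no solution.

There is no such integer.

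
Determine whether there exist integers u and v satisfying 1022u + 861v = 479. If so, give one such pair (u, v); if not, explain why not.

gcd(1022, 861) = 7, so every integer of the form 1022u + 861v is a multiple of 7.
But 479 = 7·68 + 3, so 7 ∤ 479.
Hence no integers u, v satisfy the equation.

No, no such integers exist.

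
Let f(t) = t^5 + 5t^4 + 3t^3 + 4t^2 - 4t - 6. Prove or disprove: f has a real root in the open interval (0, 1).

f(0) = -6 and f(1) = 3, which have opposite signs.
As a polynomial, f is continuous on every closed interval.
By the Intermediate Value Theorem f must vanish at some point of (0, 1).

Such a root exists.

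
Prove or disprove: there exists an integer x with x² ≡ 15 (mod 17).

Take x = 10. Then 10² = 100 = 5·17 + 15, so 10² ≡ 15 (mod 17).

x = 10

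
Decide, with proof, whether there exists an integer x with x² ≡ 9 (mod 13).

x = 10 works: 10² = 100, and 100 − 9 = 91 = 7·13.

x = 10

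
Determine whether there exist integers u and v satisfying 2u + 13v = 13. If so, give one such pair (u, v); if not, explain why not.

u = 0, v = 1

Since gcd(2, 13) = 1, every integer is an integer combination of 2 and 13.
Dividing repeatedly: 13 = 6·2 + 1, 2 = 2·1 + 0.
Working back up the chain: 1 = 13 − 6·2. So 2·(-6) + 13·1 = 1.
Scaling by 13 gives the particular solution (u, v) = (-78, 13).
The general solution is u = -78 + 13k, v = 13 − 2k; taking k = 6 gives the smaller pair u = 0, v = 1.
Check: 2·0 + 13·1 = 0 + 13 = 13. ✓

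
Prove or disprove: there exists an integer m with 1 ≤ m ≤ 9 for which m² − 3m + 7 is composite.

At m = 6: 6² − 3·6 + 7 = 25 = 5·5, which is composite.

m = 6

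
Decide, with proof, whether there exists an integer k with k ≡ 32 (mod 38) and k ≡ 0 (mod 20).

The moduli are not coprime: gcd(38, 20) = 2. Compatibility requires 2 ∣ (0 − 32) = -32, which holds, so solutions exist.
The integers ≡ 32 (mod 38) are 32, 70, 108, 146, 184, 222, 260, …; their remainders mod 20 are 12, 10, 8, 6, 4, 2, 0, so k = 260 is the first that is ≡ 0 (mod 20).
Check: 260 mod 38 = 32, 260 mod 20 = 0. ✓

k = 260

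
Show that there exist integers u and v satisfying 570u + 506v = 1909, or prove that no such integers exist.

Any value of 570u + 506v is a multiple of gcd(570, 506) = 2.
However 1909 leaves remainder 1 on division by 2.
Hence no integers u, v satisfy the equation.

No, no such integers exist.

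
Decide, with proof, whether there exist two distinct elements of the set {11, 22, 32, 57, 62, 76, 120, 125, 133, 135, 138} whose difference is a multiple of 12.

Reduce each element modulo 12: 11↦11, 22↦10, 32↦8, 57↦9, 62↦2, 76↦4, 120↦0, 125↦5, 133↦1, 135↦3, 138↦6.
These 11 residues are pairwise different, hence no difference of two elements is divisible by 12.

No such pair exists.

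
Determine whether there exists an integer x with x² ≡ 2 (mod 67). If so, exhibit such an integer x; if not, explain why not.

No such integer exists.

Apply Euler's criterion with the prime 67: 2 is a quadratic residue iff 2^33 ≡ 1 (mod 67), and a non-residue iff it is ≡ −1.
Squaring successively (mod 67): 2^2 = 4 ≡ 4; 2^4 ≡ 4² = 16 ≡ 16; 2^8 ≡ 16² = 256 ≡ 55; 2^16 ≡ 55² = 3025 ≡ 10; 2^32 ≡ 10² = 100 ≡ 33.
Since 33 = 32 + 1, 2^33 ≡ 33 · 2; multiplying out mod 67: 33·2 = 66 ≡ 66. Thus 2^33 ≡ 66 ≡ −1 (mod 67).
By Euler's criterion 2 is a quadratic non-residue mod 67: no x satisfies x² ≡ 2 (mod 67).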